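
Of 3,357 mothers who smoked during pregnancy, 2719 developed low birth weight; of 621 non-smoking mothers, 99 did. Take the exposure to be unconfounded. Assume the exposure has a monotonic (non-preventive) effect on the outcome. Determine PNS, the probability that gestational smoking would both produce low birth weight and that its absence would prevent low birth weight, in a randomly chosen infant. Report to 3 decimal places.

PNS ≈ 0.651

p₁ = P(outcome | exposed) = 2719/3357 = 0.80995
p₀ = P(outcome | unexposed) = 99/621 = 0.15942
Under exogeneity and monotonicity, PNS = p₁ − p₀.
PNS = 0.80995 − 0.15942 = 0.65053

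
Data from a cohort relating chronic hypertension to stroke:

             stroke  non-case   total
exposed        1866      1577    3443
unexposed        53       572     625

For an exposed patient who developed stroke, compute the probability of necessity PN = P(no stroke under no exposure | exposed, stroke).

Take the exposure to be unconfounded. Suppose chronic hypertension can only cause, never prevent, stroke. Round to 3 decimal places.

p₁ = P(outcome | exposed) = 1866/3443 = 0.54197
p₀ = P(outcome | unexposed) = 53/625 = 0.0848
Under exogeneity and monotonicity, PN = (p₁ − p₀) / p₁.
PN = (0.54197 − 0.0848) / 0.54197 = 0.45717 / 0.54197 ≈ 0.8435

PN ≈ 0.844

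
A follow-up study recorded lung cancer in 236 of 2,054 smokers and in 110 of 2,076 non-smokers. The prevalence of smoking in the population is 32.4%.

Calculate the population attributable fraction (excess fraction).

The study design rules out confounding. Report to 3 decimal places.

p₁ = P(outcome | exposed) = 236/2054 = 0.1149
p₀ = P(outcome | unexposed) = 110/2076 = 0.052987
Overall risk P(Y=1) = π·p₁ + (1−π)·p₀ = 0.324×0.1149 + 0.676×0.052987 = 0.073046.
Under exogeneity, PAF = [P(Y=1) − p₀] / P(Y=1).
PAF = (0.073046 − 0.052987) / 0.073046 ≈ 0.2746

PAF ≈ 0.275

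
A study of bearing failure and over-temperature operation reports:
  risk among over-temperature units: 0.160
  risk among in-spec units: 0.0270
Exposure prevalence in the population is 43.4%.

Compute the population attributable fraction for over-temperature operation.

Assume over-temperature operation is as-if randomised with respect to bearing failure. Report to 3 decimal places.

Let p₁ = 0.16, p₀ = 0.027.
Overall risk P(Y=1) = π·p₁ + (1−π)·p₀ = 0.434×0.16 + 0.566×0.027 = 0.084722.
Under exogeneity, PAF = [P(Y=1) − p₀] / P(Y=1).
PAF = (0.084722 − 0.027) / 0.084722 ≈ 0.6813

PAF ≈ 0.681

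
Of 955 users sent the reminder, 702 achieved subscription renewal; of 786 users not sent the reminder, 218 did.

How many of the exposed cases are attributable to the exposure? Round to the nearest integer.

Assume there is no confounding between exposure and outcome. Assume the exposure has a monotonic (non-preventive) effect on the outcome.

p₁ = P(outcome | exposed) = 702/955 = 0.73508
p₀ = P(outcome | unexposed) = 218/786 = 0.27735
PN = (p₁ − p₀)/p₁ = (0.73508 − 0.27735) / 0.73508 ≈ 0.62269.
Attributable cases ≈ PN × (exposed cases) = 0.62269 × 702 ≈ 437.13.

about 437 cases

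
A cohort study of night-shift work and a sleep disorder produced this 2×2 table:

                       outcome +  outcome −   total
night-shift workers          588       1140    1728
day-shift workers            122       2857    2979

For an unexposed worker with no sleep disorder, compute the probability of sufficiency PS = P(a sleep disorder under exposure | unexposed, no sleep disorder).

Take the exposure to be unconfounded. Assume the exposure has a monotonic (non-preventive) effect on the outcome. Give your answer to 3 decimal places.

p₁ = P(outcome | exposed) = 588/1728 = 0.34028
p₀ = P(outcome | unexposed) = 122/2979 = 0.040953
Under exogeneity and monotonicity, PS = (p₁ − p₀)/(1 − p₀).
PS = (0.34028 − 0.040953) / 0.95905 ≈ 0.3121

PS ≈ 0.312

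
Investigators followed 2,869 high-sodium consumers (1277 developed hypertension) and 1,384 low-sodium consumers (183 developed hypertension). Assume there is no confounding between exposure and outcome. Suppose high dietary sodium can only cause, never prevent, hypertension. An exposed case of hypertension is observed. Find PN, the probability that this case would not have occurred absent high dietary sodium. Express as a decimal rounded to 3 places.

p₁ = P(outcome | exposed) = 1277/2869 = 0.4451
p₀ = P(outcome | unexposed) = 183/1384 = 0.13223
Under exogeneity and monotonicity, PN = (p₁ − p₀) / p₁.
PN = (0.4451 − 0.13223) / 0.4451 = 0.31288 / 0.4451 ≈ 0.7029

PN ≈ 0.703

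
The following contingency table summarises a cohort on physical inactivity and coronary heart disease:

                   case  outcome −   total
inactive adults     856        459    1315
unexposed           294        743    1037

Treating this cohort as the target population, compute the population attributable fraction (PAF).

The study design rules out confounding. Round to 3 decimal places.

PAF ≈ 0.420

p₁ = P(outcome | exposed) = 856/1315 = 0.65095
p₀ = P(outcome | unexposed) = 294/1037 = 0.28351
Exposure prevalence π = 1315/2352 = 0.5591; overall risk P(Y=1) = 0.48895.
Under exogeneity, PAF = [P(Y=1) − p₀]/P(Y=1).
PAF = (0.48895 − 0.28351) / 0.48895 ≈ 0.4202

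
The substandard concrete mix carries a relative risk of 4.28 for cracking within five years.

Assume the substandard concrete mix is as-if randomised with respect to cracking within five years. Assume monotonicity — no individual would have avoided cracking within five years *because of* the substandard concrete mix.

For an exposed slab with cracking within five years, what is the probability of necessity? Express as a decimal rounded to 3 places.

Under exogeneity and monotonicity, PN = (RR − 1) / RR = 1 − 1/RR.
PN = (4.28 − 1) / 4.28 = 3.28 / 4.28 ≈ 0.7664

PN ≈ 0.766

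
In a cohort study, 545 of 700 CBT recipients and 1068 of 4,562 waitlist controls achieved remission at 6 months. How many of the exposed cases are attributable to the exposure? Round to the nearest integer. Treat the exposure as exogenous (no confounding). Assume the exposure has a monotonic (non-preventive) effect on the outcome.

p₁ = P(outcome | exposed) = 545/700 = 0.77857
p₀ = P(outcome | unexposed) = 1068/4562 = 0.23411
PN = (p₁ − p₀)/p₁ = (0.77857 − 0.23411) / 0.77857 ≈ 0.69931.
Attributable cases ≈ PN × (exposed cases) = 0.69931 × 545 ≈ 381.12.

about 381 cases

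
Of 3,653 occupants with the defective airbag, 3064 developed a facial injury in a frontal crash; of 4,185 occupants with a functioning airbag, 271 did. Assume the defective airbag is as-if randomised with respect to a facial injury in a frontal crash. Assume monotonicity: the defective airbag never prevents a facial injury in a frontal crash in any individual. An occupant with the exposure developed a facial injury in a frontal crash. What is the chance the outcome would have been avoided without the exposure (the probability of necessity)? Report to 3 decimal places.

PN ≈ 0.923

p₁ = P(outcome | exposed) = 3064/3653 = 0.83876
p₀ = P(outcome | unexposed) = 271/4185 = 0.064755
Under exogeneity and monotonicity, PN = (p₁ − p₀) / p₁.
PN = (0.83876 − 0.064755) / 0.83876 = 0.77401 / 0.83876 ≈ 0.9228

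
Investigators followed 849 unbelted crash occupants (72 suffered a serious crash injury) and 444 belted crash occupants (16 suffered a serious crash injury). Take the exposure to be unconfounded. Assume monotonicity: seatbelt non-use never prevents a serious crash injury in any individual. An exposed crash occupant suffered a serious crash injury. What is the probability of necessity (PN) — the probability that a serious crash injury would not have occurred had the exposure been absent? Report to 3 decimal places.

PN ≈ 0.575

p₁ = P(outcome | exposed) = 72/849 = 0.084806
p₀ = P(outcome | unexposed) = 16/444 = 0.036036
Under exogeneity and monotonicity, PN = (p₁ − p₀) / p₁.
PN = (0.084806 − 0.036036) / 0.084806 = 0.04877 / 0.084806 ≈ 0.5751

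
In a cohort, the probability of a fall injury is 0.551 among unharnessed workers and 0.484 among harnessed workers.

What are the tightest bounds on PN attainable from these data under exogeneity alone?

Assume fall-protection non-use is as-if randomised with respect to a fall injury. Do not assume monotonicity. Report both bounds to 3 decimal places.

0.122 ≤ PN ≤ 0.936

Let p₁ = 0.551, p₀ = 0.484.
Under exogeneity alone the bounds on PN are max{0,(p₁−p₀)/p₁} ≤ PN ≤ min{1,(1−p₀)/p₁}.
  lower = (p₁ − p₀)/p₁ = 0.067 / 0.551 ≈ 0.1216
  upper = min{1, (1 − p₀)/p₁} = 0.516 / 0.551 ≈ 0.9365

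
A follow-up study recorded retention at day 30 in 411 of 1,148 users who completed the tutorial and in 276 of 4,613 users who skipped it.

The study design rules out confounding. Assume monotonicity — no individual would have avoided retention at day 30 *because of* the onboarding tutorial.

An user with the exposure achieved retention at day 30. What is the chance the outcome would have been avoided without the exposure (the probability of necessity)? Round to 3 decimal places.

p₁ = P(outcome | exposed) = 411/1148 = 0.35801
p₀ = P(outcome | unexposed) = 276/4613 = 0.059831
Under exogeneity and monotonicity, PN = (p₁ − p₀) / p₁.
PN = (0.35801 − 0.059831) / 0.35801 = 0.29818 / 0.35801 ≈ 0.8329

PN ≈ 0.833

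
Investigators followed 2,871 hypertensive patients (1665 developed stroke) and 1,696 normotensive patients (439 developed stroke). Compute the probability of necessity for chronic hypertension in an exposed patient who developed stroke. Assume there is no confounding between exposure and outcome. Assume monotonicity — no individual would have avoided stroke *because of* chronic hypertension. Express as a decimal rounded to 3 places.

PN ≈ 0.554

p₁ = P(outcome | exposed) = 1665/2871 = 0.57994
p₀ = P(outcome | unexposed) = 439/1696 = 0.25884
Under exogeneity and monotonicity, PN = (p₁ − p₀) / p₁.
PN = (0.57994 − 0.25884) / 0.57994 = 0.32109 / 0.57994 ≈ 0.5537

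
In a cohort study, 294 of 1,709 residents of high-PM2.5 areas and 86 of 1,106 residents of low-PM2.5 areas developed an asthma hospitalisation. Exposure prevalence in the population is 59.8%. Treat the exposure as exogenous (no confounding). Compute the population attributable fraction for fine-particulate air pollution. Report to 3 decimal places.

p₁ = P(outcome | exposed) = 294/1709 = 0.17203
p₀ = P(outcome | unexposed) = 86/1106 = 0.077758
Overall risk P(Y=1) = π·p₁ + (1−π)·p₀ = 0.598×0.17203 + 0.402×0.077758 = 0.13413.
Under exogeneity, PAF = [P(Y=1) − p₀] / P(Y=1).
PAF = (0.13413 − 0.077758) / 0.13413 ≈ 0.4203

PAF ≈ 0.420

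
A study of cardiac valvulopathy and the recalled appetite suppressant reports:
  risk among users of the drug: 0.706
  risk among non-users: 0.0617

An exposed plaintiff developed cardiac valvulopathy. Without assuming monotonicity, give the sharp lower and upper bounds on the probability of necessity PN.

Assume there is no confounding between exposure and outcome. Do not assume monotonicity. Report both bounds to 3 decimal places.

0.913 ≤ PN ≤ 1.000

Let p₁ = 0.706, p₀ = 0.0617.
Under exogeneity alone the bounds on PN are max{0,(p₁−p₀)/p₁} ≤ PN ≤ min{1,(1−p₀)/p₁}.
  lower = (p₁ − p₀)/p₁ = 0.6443 / 0.706 ≈ 0.9126
  upper = min{1, (1 − p₀)/p₁} = 0.9383 / 0.706 ≈ 1.3290 → capped at 1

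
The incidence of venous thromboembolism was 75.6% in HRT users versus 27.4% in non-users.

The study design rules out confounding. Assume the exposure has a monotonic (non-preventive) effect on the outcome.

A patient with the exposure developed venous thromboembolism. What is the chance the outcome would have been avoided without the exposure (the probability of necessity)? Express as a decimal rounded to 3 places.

PN ≈ 0.638

p₁ = 0.756, p₀ = 0.274.
Under exogeneity and monotonicity, PN = (p₁ − p₀) / p₁.
PN = (0.756 − 0.274) / 0.756 = 0.482 / 0.756 ≈ 0.6376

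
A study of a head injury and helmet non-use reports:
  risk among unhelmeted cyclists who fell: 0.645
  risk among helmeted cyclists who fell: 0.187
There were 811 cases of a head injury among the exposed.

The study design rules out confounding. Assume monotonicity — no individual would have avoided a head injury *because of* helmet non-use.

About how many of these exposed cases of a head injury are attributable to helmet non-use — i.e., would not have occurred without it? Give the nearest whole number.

about 576 cases

Let p₁ = 0.645, p₀ = 0.187.
PN = (p₁ − p₀)/p₁ = (0.645 − 0.187) / 0.645 ≈ 0.71008.
Attributable cases ≈ PN × (exposed cases) = 0.71008 × 811 ≈ 575.87.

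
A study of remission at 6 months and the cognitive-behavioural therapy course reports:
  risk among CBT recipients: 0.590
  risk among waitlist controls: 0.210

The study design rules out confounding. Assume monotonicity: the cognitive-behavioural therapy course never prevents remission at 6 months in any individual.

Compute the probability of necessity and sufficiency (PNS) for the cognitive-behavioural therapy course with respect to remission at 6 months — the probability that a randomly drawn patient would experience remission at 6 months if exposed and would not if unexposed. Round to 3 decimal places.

Let p₁ = 0.59, p₀ = 0.21.
Under exogeneity and monotonicity, PNS = p₁ − p₀.
PNS = 0.59 − 0.21 = 0.38

PNS ≈ 0.380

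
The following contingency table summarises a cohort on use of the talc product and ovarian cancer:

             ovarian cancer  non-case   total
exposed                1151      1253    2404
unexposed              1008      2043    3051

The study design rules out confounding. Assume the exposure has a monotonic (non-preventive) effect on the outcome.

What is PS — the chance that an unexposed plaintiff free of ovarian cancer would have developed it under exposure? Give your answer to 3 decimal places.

PS ≈ 0.222

p₁ = P(outcome | exposed) = 1151/2404 = 0.47879
p₀ = P(outcome | unexposed) = 1008/3051 = 0.33038
Under exogeneity and monotonicity, PS = (p₁ − p₀)/(1 − p₀).
PS = (0.47879 − 0.33038) / 0.66962 ≈ 0.2216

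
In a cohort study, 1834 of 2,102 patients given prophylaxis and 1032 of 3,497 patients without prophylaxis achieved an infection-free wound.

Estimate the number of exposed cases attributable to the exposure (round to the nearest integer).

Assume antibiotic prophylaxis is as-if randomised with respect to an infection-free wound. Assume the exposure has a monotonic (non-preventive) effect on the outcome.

about 1214 cases

p₁ = P(outcome | exposed) = 1834/2102 = 0.8725
p₀ = P(outcome | unexposed) = 1032/3497 = 0.29511
PN = (p₁ − p₀)/p₁ = (0.8725 − 0.29511) / 0.8725 ≈ 0.66177.
Attributable cases ≈ PN × (exposed cases) = 0.66177 × 1834 ≈ 1213.68.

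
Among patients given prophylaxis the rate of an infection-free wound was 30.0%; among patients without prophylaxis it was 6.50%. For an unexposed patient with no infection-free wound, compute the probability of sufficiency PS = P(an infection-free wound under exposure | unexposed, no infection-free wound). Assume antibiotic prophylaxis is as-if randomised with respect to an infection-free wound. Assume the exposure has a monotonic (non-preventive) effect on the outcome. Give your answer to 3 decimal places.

PS ≈ 0.251

p₁ = 0.3, p₀ = 0.065.
Under exogeneity and monotonicity, PS = (p₁ − p₀) / (1 − p₀).
PS = (0.3 − 0.065) / (1 − 0.065) = 0.235 / 0.935 ≈ 0.2513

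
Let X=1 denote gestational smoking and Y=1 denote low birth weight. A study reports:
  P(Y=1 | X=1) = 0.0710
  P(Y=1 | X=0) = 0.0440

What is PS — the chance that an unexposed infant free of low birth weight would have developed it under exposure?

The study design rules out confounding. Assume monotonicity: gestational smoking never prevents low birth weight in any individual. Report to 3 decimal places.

Let p₁ = 0.071, p₀ = 0.044.
Under exogeneity and monotonicity, PS = (p₁ − p₀) / (1 − p₀).
PS = (0.071 − 0.044) / (1 − 0.044) = 0.027 / 0.956 ≈ 0.0282

PS ≈ 0.028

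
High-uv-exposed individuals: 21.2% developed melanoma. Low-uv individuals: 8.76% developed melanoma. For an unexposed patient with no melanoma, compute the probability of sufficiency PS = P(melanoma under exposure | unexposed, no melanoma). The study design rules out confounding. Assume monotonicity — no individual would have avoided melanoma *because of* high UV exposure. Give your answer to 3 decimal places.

p₁ = 0.212, p₀ = 0.0876.
Under exogeneity and monotonicity, PS = (p₁ − p₀) / (1 − p₀).
PS = (0.212 − 0.0876) / (1 − 0.0876) = 0.1244 / 0.9124 ≈ 0.1363

PS ≈ 0.136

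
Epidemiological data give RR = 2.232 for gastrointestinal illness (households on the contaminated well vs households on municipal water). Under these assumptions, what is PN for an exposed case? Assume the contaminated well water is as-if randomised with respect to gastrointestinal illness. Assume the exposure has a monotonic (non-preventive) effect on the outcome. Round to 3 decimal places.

PN ≈ 0.552

Under exogeneity and monotonicity, PN = (RR − 1) / RR = 1 − 1/RR.
PN = (2.232 − 1) / 2.232 = 1.232 / 2.232 ≈ 0.5520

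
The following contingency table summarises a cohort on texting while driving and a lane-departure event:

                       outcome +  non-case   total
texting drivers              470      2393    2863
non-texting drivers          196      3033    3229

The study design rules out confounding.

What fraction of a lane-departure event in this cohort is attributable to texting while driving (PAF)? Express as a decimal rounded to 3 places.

PAF ≈ 0.445

p₁ = P(outcome | exposed) = 470/2863 = 0.16416
p₀ = P(outcome | unexposed) = 196/3229 = 0.0607
Exposure prevalence π = 2863/6092 = 0.46996; overall risk P(Y=1) = 0.10932.
Under exogeneity, PAF = [P(Y=1) − p₀]/P(Y=1).
PAF = (0.10932 − 0.0607) / 0.10932 ≈ 0.4448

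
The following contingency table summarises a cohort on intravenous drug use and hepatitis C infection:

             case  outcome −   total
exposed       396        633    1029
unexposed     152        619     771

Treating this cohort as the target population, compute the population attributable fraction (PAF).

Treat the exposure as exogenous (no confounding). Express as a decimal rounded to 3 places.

PAF ≈ 0.352

p₁ = P(outcome | exposed) = 396/1029 = 0.38484
p₀ = P(outcome | unexposed) = 152/771 = 0.19715
Exposure prevalence π = 1029/1800 = 0.57167; overall risk P(Y=1) = 0.30444.
Under exogeneity, PAF = [P(Y=1) − p₀]/P(Y=1).
PAF = (0.30444 − 0.19715) / 0.30444 ≈ 0.3524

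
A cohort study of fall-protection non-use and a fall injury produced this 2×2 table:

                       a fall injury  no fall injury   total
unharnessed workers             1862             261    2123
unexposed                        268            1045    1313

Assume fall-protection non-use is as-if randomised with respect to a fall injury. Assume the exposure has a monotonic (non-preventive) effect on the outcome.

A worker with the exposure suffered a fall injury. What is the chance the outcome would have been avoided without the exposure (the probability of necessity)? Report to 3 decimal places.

p₁ = P(outcome | exposed) = 1862/2123 = 0.87706
p₀ = P(outcome | unexposed) = 268/1313 = 0.20411
Under exogeneity and monotonicity, PN = (p₁ − p₀)/p₁.
PN = (0.87706 − 0.20411) / 0.87706 ≈ 0.7673

PN ≈ 0.767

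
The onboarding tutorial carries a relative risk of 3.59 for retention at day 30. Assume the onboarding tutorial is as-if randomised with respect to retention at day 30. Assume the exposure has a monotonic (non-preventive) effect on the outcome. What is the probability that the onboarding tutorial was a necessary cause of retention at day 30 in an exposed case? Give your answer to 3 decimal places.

PN ≈ 0.721

Under exogeneity and monotonicity, PN = (RR − 1) / RR = 1 − 1/RR.
PN = (3.59 − 1) / 3.59 = 2.59 / 3.59 ≈ 0.7214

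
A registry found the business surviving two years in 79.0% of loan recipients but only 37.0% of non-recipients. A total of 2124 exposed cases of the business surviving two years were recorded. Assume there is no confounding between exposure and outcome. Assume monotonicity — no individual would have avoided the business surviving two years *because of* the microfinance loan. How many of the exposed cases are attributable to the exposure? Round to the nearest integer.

p₁ = 0.79, p₀ = 0.37.
PN = (p₁ − p₀)/p₁ = (0.79 − 0.37) / 0.79 ≈ 0.53165.
Attributable cases ≈ PN × (exposed cases) = 0.53165 × 2124 ≈ 1129.22.

about 1129 cases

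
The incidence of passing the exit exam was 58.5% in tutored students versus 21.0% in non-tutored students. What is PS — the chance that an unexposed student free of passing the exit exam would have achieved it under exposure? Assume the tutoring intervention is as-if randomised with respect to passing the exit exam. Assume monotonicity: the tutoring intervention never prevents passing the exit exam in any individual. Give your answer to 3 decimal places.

PS ≈ 0.475

p₁ = 0.585, p₀ = 0.21.
Under exogeneity and monotonicity, PS = (p₁ − p₀) / (1 − p₀).
PS = (0.585 − 0.21) / (1 − 0.21) = 0.375 / 0.79 ≈ 0.4747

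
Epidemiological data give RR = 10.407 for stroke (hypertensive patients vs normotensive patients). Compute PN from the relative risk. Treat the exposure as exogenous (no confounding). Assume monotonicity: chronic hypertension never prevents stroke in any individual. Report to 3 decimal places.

PN ≈ 0.904

Under exogeneity and monotonicity, PN = (RR − 1) / RR = 1 − 1/RR.
PN = (10.407 − 1) / 10.407 = 9.407 / 10.407 ≈ 0.9039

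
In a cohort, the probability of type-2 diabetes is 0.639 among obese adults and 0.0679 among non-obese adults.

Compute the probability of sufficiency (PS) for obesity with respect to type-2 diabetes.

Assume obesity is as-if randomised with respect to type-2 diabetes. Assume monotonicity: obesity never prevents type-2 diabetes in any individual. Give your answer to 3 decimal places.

Let p₁ = 0.639, p₀ = 0.0679.
Under exogeneity and monotonicity, PS = (p₁ − p₀) / (1 − p₀).
PS = (0.639 − 0.0679) / (1 − 0.0679) = 0.5711 / 0.9321 ≈ 0.6127

PS ≈ 0.613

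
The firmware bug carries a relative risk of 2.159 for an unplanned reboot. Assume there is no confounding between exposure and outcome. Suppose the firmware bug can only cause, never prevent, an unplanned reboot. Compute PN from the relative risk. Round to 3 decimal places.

PN ≈ 0.537

Under exogeneity and monotonicity, PN = (RR − 1) / RR = 1 − 1/RR.
PN = (2.159 − 1) / 2.159 = 1.159 / 2.159 ≈ 0.5368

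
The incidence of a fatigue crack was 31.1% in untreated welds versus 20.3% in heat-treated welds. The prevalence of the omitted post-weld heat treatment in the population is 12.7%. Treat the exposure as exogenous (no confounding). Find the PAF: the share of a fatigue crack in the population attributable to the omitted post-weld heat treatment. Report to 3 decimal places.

p₁ = 0.311, p₀ = 0.203.
Overall risk P(Y=1) = π·p₁ + (1−π)·p₀ = 0.127×0.311 + 0.873×0.203 = 0.21672.
Under exogeneity, PAF = [P(Y=1) − p₀] / P(Y=1).
PAF = (0.21672 − 0.203) / 0.21672 ≈ 0.0633

PAF ≈ 0.063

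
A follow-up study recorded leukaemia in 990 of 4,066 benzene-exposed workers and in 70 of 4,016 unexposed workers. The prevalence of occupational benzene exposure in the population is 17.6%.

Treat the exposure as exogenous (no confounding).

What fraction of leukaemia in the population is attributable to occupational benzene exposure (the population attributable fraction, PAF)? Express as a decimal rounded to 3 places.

PAF ≈ 0.695

p₁ = P(outcome | exposed) = 990/4066 = 0.24348
p₀ = P(outcome | unexposed) = 70/4016 = 0.01743
Overall risk P(Y=1) = π·p₁ + (1−π)·p₀ = 0.176×0.24348 + 0.824×0.01743 = 0.057215.
Under exogeneity, PAF = [P(Y=1) − p₀] / P(Y=1).
PAF = (0.057215 − 0.01743) / 0.057215 ≈ 0.6954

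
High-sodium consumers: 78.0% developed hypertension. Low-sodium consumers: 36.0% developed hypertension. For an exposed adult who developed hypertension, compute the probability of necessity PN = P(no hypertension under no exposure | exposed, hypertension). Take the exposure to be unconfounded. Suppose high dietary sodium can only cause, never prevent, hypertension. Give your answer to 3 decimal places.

PN ≈ 0.538

p₁ = 0.78, p₀ = 0.36.
Under exogeneity and monotonicity, PN = (p₁ − p₀) / p₁.
PN = (0.78 − 0.36) / 0.78 = 0.42 / 0.78 ≈ 0.5385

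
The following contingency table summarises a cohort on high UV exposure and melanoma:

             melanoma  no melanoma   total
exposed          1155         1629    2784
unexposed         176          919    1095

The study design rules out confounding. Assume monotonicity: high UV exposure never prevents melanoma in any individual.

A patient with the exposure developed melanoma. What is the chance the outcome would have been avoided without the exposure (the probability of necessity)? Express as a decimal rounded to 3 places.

PN ≈ 0.613

p₁ = P(outcome | exposed) = 1155/2784 = 0.41487
p₀ = P(outcome | unexposed) = 176/1095 = 0.16073
Under exogeneity and monotonicity, PN = (p₁ − p₀) / p₁.
PN = (0.41487 − 0.16073) / 0.41487 = 0.25414 / 0.41487 ≈ 0.6126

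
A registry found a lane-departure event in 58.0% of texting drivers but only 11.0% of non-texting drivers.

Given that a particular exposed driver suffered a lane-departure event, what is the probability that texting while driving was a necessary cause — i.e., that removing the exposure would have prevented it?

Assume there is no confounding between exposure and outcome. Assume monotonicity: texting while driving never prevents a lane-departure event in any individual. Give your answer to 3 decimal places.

PN ≈ 0.810

p₁ = 0.58, p₀ = 0.11.
Under exogeneity and monotonicity, PN = (p₁ − p₀) / p₁.
PN = (0.58 − 0.11) / 0.58 = 0.47 / 0.58 ≈ 0.8103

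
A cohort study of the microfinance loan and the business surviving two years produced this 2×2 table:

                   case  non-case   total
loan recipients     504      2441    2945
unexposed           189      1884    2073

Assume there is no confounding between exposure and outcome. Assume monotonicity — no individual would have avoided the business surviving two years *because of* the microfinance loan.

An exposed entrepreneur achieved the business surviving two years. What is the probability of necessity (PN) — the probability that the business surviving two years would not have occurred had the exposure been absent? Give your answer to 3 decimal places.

PN ≈ 0.467

p₁ = P(outcome | exposed) = 504/2945 = 0.17114
p₀ = P(outcome | unexposed) = 189/2073 = 0.091172
Under exogeneity and monotonicity, PN = (p₁ − p₀)/p₁.
PN = (0.17114 − 0.091172) / 0.17114 ≈ 0.4673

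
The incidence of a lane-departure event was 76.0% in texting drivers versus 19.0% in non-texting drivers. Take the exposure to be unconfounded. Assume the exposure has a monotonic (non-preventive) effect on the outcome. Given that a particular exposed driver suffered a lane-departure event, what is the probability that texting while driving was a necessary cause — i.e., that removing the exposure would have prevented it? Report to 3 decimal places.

p₁ = 0.76, p₀ = 0.19.
Under exogeneity and monotonicity, PN = (p₁ − p₀) / p₁.
PN = (0.76 − 0.19) / 0.76 = 0.57 / 0.76 ≈ 0.7500

PN ≈ 0.750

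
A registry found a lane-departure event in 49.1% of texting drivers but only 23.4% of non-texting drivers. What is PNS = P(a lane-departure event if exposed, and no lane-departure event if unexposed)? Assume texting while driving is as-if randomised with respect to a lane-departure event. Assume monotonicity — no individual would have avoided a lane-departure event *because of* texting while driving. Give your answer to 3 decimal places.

p₁ = 0.491, p₀ = 0.234.
Under exogeneity and monotonicity, PNS = p₁ − p₀.
PNS = 0.491 − 0.234 = 0.257

PNS ≈ 0.257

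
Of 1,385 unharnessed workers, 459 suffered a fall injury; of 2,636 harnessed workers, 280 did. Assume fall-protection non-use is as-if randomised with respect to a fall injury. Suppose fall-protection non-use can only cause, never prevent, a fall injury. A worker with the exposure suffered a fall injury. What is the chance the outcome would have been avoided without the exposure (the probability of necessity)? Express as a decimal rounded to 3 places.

p₁ = P(outcome | exposed) = 459/1385 = 0.33141
p₀ = P(outcome | unexposed) = 280/2636 = 0.10622
Under exogeneity and monotonicity, PN = (p₁ − p₀) / p₁.
PN = (0.33141 − 0.10622) / 0.33141 = 0.22519 / 0.33141 ≈ 0.6795

PN ≈ 0.679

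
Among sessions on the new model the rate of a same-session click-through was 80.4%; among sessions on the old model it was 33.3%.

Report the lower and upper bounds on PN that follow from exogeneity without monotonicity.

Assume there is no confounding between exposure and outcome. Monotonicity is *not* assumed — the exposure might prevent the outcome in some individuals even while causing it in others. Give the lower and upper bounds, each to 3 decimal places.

0.586 ≤ PN ≤ 0.830

p₁ = 0.804, p₀ = 0.333.
Under exogeneity alone the bounds on PN are max{0,(p₁−p₀)/p₁} ≤ PN ≤ min{1,(1−p₀)/p₁}.
  lower = (p₁ − p₀)/p₁ = 0.471 / 0.804 ≈ 0.5858
  upper = min{1, (1 − p₀)/p₁} = 0.667 / 0.804 ≈ 0.8296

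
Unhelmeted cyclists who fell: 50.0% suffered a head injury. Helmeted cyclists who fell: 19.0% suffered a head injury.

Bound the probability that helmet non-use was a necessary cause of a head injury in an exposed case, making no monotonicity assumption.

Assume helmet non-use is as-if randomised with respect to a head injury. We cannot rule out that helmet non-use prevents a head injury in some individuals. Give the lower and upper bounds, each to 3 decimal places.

0.620 ≤ PN ≤ 1.000

p₁ = 0.5, p₀ = 0.19.
Under exogeneity alone the bounds on PN are max{0,(p₁−p₀)/p₁} ≤ PN ≤ min{1,(1−p₀)/p₁}.
  lower = (p₁ − p₀)/p₁ = 0.31 / 0.5 ≈ 0.6200
  upper = min{1, (1 − p₀)/p₁} = 0.81 / 0.5 ≈ 1.6200 → capped at 1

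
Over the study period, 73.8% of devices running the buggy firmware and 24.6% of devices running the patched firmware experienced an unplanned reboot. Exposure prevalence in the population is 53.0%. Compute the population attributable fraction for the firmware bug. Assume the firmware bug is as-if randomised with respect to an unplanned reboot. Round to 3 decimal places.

p₁ = 0.738, p₀ = 0.246.
Overall risk P(Y=1) = π·p₁ + (1−π)·p₀ = 0.53×0.738 + 0.47×0.246 = 0.50676.
Under exogeneity, PAF = [P(Y=1) − p₀] / P(Y=1).
PAF = (0.50676 − 0.246) / 0.50676 ≈ 0.5146

PAF ≈ 0.515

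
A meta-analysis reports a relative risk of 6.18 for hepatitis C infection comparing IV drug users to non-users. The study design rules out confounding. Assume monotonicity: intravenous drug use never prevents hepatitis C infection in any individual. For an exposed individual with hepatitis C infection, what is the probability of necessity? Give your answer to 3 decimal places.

PN ≈ 0.838

Under exogeneity and monotonicity, PN = (RR − 1) / RR = 1 − 1/RR.
PN = (6.18 − 1) / 6.18 = 5.18 / 6.18 ≈ 0.8382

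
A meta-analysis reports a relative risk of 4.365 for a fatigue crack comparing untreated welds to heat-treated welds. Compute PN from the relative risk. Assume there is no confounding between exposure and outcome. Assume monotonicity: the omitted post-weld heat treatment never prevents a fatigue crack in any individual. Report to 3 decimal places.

PN ≈ 0.771

Under exogeneity and monotonicity, PN = (RR − 1) / RR = 1 − 1/RR.
PN = (4.365 − 1) / 4.365 = 3.365 / 4.365 ≈ 0.7709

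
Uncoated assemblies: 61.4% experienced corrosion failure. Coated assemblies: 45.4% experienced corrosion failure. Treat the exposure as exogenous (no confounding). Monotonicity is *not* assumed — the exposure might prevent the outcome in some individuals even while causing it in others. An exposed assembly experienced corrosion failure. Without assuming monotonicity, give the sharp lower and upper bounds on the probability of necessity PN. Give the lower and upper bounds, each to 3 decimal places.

p₁ = 0.614, p₀ = 0.454.
Under exogeneity alone the bounds on PN are max{0,(p₁−p₀)/p₁} ≤ PN ≤ min{1,(1−p₀)/p₁}.
  lower = (p₁ − p₀)/p₁ = 0.16 / 0.614 ≈ 0.2606
  upper = min{1, (1 − p₀)/p₁} = 0.546 / 0.614 ≈ 0.8893

0.261 ≤ PN ≤ 0.889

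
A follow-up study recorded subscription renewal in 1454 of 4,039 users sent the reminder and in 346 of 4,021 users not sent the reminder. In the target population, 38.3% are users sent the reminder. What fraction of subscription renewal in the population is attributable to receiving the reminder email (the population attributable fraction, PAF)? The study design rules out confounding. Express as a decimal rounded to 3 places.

p₁ = P(outcome | exposed) = 1454/4039 = 0.35999
p₀ = P(outcome | unexposed) = 346/4021 = 0.086048
Overall risk P(Y=1) = π·p₁ + (1−π)·p₀ = 0.383×0.35999 + 0.617×0.086048 = 0.19097.
Under exogeneity, PAF = [P(Y=1) − p₀] / P(Y=1).
PAF = (0.19097 − 0.086048) / 0.19097 ≈ 0.5494

PAF ≈ 0.549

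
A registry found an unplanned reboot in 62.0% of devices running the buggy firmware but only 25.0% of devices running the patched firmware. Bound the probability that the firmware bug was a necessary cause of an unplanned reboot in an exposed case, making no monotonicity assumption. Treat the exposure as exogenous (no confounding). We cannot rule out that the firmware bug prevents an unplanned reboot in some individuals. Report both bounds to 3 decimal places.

p₁ = 0.62, p₀ = 0.25.
Under exogeneity alone the bounds on PN are max{0,(p₁−p₀)/p₁} ≤ PN ≤ min{1,(1−p₀)/p₁}.
  lower = (p₁ − p₀)/p₁ = 0.37 / 0.62 ≈ 0.5968
  upper = min{1, (1 − p₀)/p₁} = 0.75 / 0.62 ≈ 1.2097 → capped at 1

0.597 ≤ PN ≤ 1.000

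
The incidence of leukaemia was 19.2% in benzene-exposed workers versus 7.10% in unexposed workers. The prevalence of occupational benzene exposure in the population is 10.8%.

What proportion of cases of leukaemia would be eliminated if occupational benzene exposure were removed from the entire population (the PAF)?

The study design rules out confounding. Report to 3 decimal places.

PAF ≈ 0.155

p₁ = 0.192, p₀ = 0.071.
Overall risk P(Y=1) = π·p₁ + (1−π)·p₀ = 0.108×0.192 + 0.892×0.071 = 0.084068.
Under exogeneity, PAF = [P(Y=1) − p₀] / P(Y=1).
PAF = (0.084068 − 0.071) / 0.084068 ≈ 0.1554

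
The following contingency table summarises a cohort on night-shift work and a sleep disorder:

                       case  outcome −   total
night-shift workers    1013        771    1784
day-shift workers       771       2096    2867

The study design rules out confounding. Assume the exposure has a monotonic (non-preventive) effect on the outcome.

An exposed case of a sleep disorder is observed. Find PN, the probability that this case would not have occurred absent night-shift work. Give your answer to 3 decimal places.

p₁ = P(outcome | exposed) = 1013/1784 = 0.56783
p₀ = P(outcome | unexposed) = 771/2867 = 0.26892
Under exogeneity and monotonicity, PN = (p₁ − p₀)/p₁.
PN = (0.56783 − 0.26892) / 0.56783 ≈ 0.5264

PN ≈ 0.526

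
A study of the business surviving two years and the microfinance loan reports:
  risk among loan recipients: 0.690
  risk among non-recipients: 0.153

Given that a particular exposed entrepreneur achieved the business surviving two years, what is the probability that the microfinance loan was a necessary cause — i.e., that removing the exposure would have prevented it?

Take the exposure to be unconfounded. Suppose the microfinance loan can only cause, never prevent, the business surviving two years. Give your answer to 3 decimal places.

PN ≈ 0.778

Let p₁ = 0.69, p₀ = 0.153.
Under exogeneity and monotonicity, PN = (p₁ − p₀) / p₁.
PN = (0.69 − 0.153) / 0.69 = 0.537 / 0.69 ≈ 0.7783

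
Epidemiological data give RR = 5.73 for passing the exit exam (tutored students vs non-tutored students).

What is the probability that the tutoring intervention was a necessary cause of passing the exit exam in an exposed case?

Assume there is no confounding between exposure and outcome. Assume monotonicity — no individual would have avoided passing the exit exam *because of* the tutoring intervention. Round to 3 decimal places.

Under exogeneity and monotonicity, PN = (RR − 1) / RR = 1 − 1/RR.
PN = (5.73 − 1) / 5.73 = 4.73 / 5.73 ≈ 0.8255

PN ≈ 0.825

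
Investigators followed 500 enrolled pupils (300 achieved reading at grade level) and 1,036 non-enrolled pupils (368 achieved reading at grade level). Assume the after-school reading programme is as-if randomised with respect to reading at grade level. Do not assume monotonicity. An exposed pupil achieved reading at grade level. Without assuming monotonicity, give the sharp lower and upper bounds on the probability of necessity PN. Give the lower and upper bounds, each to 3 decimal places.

0.408 ≤ PN ≤ 1.000

p₁ = P(outcome | exposed) = 300/500 = 0.6
p₀ = P(outcome | unexposed) = 368/1036 = 0.35521
Under exogeneity alone the bounds on PN are max{0,(p₁−p₀)/p₁} ≤ PN ≤ min{1,(1−p₀)/p₁}.
  lower = (p₁ − p₀)/p₁ = 0.24479 / 0.6 ≈ 0.4080
  upper = min{1, (1 − p₀)/p₁} = 0.64479 / 0.6 ≈ 1.0746 → capped at 1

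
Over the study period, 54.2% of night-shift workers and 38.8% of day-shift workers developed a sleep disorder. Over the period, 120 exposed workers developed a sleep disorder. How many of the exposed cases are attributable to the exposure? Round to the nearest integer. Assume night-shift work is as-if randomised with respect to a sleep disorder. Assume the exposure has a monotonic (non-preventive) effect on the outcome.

p₁ = 0.542, p₀ = 0.388.
PN = (p₁ − p₀)/p₁ = (0.542 − 0.388) / 0.542 ≈ 0.28413.
Attributable cases ≈ PN × (exposed cases) = 0.28413 × 120 ≈ 34.10.

about 34 cases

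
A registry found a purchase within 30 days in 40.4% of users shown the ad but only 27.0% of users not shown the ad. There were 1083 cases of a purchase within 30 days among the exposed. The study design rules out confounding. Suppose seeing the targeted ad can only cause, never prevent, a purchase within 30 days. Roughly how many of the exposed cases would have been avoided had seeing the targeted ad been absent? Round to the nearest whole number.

about 359 cases

p₁ = 0.404, p₀ = 0.27.
PN = (p₁ − p₀)/p₁ = (0.404 − 0.27) / 0.404 ≈ 0.33168.
Attributable cases ≈ PN × (exposed cases) = 0.33168 × 1083 ≈ 359.21.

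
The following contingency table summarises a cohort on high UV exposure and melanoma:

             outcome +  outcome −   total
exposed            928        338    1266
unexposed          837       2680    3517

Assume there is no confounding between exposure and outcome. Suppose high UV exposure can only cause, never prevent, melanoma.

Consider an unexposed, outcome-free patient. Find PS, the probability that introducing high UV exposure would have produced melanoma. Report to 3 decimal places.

PS ≈ 0.650

p₁ = P(outcome | exposed) = 928/1266 = 0.73302
p₀ = P(outcome | unexposed) = 837/3517 = 0.23799
Under exogeneity and monotonicity, PS = (p₁ − p₀) / (1 − p₀).
PS = (0.73302 − 0.23799) / (1 − 0.23799) = 0.49503 / 0.76201 ≈ 0.6496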